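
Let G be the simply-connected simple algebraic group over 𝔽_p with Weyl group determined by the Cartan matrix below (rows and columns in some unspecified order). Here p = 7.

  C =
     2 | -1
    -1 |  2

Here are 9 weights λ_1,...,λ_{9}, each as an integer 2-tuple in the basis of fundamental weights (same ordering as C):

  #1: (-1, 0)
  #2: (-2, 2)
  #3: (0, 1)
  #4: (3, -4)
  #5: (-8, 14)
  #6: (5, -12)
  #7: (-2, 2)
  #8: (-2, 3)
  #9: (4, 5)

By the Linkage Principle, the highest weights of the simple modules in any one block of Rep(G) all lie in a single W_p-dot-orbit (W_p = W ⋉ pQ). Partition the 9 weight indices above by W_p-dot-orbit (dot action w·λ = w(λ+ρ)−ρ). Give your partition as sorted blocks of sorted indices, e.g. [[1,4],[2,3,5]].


Cartan matrix: type A_2 (|W|=6); un-permuting the 2 rows.

λ_j+ρ reflected into Ā_7 (⟨·,θ^∨⟩≤7); 2-tuples as given:

    1: (0, 1)
    2: (1, 2)
    3: (1, 2)
    4: (1, 3)
    5: (0, 1)
    6: (1, 2)
    7: (1, 2)
    8: (1, 3)
    9: (1, 2)

Linkage partition of the 9 weights (3 classes, p=7):

[[1, 5], [2, 3, 6, 7, 9], [4, 8]]


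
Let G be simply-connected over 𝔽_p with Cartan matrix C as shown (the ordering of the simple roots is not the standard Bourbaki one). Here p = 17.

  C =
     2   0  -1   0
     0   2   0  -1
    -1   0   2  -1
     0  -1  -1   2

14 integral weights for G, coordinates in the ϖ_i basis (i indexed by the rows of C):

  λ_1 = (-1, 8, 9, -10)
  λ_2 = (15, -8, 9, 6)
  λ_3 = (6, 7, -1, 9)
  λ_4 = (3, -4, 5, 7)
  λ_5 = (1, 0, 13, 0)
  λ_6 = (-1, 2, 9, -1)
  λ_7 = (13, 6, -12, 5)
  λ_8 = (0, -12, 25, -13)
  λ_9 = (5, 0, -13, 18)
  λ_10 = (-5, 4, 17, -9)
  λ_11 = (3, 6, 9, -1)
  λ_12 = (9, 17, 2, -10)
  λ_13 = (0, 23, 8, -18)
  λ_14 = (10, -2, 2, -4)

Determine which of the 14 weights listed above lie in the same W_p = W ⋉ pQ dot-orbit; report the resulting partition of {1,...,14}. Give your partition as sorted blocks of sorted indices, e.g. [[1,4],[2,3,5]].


A_4 Cartan matrix, 4 simple roots permuted; ρ=(1,1,1,1).

λ_j+ρ reflected into Ā_17 (⟨·,θ^∨⟩≤17); 4-tuples as given:

  1: (0, 0, 1, 9);  2: (0, 0, 1, 9);  3: (0, 0, 1, 9);  4: (3, 2, 6, 5);  5: (1, 0, 14, 1);  6: (0, 3, 10, 0);  7: (3, 2, 6, 5);  8: (3, 2, 6, 5);  9: (3, 2, 6, 5);  10: (3, 2, 6, 5);  11: (0, 3, 10, 0);  12: (1, 4, 5, 3);  13: (0, 0, 1, 9);  14: (10, 3, 1, 0)

Linkage partition of the 14 weights (6 classes, p=17):

[[1, 2, 3, 13], [4, 7, 8, 9, 10], [5], [6, 11], [12], [14]]


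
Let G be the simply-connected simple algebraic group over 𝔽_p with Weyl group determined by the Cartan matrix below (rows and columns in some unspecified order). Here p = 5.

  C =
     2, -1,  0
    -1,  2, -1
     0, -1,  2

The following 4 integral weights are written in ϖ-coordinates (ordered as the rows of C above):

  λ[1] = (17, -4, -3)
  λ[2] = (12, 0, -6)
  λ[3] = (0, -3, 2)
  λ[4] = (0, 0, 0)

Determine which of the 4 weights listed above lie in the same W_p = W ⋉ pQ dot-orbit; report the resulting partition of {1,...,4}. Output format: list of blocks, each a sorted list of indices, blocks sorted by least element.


A_3 Cartan matrix, 3 simple roots permuted; ρ=(1,1,1).

Folding the 4 weights λ_j+ρ into Ā_5 (reps in the given 3-coord order):

  1: (0, 3, 0)
  2: (1, 0, 1)
  3: (1, 1, 1)
  4: (1, 1, 1)

The 4 indices split into 3 linkage classes (same alcove rep ⇔ same W_5-dot-orbit):

[[1], [2], [3, 4]]


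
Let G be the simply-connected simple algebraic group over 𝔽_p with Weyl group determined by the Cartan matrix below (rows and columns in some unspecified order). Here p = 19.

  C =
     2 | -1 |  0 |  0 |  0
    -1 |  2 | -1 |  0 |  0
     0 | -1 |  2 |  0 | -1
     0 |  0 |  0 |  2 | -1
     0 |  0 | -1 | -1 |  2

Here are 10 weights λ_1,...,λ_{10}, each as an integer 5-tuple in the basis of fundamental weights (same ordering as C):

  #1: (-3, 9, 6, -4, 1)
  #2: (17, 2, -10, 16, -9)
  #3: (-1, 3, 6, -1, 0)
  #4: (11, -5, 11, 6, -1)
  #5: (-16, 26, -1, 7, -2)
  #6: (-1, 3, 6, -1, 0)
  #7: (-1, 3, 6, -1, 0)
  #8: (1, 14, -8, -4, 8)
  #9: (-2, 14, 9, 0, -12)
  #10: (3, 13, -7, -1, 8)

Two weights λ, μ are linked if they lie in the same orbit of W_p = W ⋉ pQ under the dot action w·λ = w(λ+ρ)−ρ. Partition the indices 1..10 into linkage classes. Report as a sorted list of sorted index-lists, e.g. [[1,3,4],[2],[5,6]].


Root system A_5: the 5×5 matrix C matches after relabeling.

Ā_19 reps of the 10 weights (A_5, coords as presented):

  [1] (2, 8, 6, 2, 1)
  [2] (2, 8, 6, 2, 1)
  [3] (0, 4, 7, 0, 1)
  [4] (0, 4, 7, 0, 1)
  [5] (0, 4, 7, 0, 1)
  [6] (0, 4, 7, 0, 1)
  [7] (0, 4, 7, 0, 1)
  [8] (2, 8, 6, 2, 1)
  [9] (5, 8, 1, 4, 0)
  [10] (2, 8, 6, 2, 1)

Linkage partition of the 10 weights (3 classes, p=19):

[[1, 2, 8, 10], [3, 4, 5, 6, 7], [9]]


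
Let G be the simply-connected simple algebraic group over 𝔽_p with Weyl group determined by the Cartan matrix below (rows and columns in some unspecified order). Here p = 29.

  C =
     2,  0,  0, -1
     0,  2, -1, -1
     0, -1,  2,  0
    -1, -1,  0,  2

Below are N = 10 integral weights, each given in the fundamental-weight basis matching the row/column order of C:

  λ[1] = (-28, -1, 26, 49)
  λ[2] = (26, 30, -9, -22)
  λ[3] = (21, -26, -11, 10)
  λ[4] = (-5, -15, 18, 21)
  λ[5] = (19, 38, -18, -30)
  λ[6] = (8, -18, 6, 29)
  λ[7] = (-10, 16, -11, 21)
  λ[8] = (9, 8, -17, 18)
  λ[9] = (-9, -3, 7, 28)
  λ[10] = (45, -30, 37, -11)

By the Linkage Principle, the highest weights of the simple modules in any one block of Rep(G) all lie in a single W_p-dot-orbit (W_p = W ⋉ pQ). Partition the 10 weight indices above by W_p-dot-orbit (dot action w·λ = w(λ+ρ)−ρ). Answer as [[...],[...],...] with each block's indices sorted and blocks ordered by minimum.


A_4 Cartan matrix, 4 simple roots permuted; ρ=(1,1,1,1).

Alcove-folded reps (p=29, 10 weights, presented ϖ-order):

  [1] (2, 2, 0, 19);  [2] (2, 2, 0, 19);  [3] (4, 14, 5, 4);  [4] (4, 14, 5, 4);  [5] (1, 7, 0, 12);  [6] (1, 7, 0, 12);  [7] (1, 7, 0, 12);  [8] (1, 7, 0, 12);  [9] (2, 2, 0, 19);  [10] (1, 7, 0, 12)

These 10 weights hit 3 W_29-dot-orbits; sizes (3, 2, 5):

[[1, 2, 9], [3, 4], [5, 6, 7, 8, 10]]


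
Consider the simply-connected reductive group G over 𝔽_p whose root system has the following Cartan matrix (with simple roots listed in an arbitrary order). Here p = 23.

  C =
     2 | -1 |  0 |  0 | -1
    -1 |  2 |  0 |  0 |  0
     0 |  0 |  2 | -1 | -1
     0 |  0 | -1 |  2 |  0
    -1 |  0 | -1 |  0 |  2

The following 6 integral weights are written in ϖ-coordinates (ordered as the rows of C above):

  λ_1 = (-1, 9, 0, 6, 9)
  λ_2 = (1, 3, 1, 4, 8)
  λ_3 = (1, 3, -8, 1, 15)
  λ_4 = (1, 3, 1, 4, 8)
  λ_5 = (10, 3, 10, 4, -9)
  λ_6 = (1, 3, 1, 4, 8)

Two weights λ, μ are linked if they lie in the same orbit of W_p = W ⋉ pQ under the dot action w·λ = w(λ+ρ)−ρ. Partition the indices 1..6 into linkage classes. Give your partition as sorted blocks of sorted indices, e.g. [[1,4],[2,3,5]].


Cartan matrix: type A_5 (|W|=720); un-permuting the 5 rows.

λ_j+ρ reflected into Ā_23 (⟨·,θ^∨⟩≤23); 5-tuples as given:

    λ_1 → (0, 5, 1, 2, 10)
    λ_2 → (2, 4, 2, 5, 9)
    λ_3 → (2, 4, 2, 5, 9)
    λ_4 → (2, 4, 2, 5, 9)
    λ_5 → (3, 4, 3, 5, 8)
    λ_6 → (2, 4, 2, 5, 9)

The 6 indices split into 3 linkage classes (same alcove rep ⇔ same W_23-dot-orbit):

[[1], [2, 3, 4, 6], [5]]


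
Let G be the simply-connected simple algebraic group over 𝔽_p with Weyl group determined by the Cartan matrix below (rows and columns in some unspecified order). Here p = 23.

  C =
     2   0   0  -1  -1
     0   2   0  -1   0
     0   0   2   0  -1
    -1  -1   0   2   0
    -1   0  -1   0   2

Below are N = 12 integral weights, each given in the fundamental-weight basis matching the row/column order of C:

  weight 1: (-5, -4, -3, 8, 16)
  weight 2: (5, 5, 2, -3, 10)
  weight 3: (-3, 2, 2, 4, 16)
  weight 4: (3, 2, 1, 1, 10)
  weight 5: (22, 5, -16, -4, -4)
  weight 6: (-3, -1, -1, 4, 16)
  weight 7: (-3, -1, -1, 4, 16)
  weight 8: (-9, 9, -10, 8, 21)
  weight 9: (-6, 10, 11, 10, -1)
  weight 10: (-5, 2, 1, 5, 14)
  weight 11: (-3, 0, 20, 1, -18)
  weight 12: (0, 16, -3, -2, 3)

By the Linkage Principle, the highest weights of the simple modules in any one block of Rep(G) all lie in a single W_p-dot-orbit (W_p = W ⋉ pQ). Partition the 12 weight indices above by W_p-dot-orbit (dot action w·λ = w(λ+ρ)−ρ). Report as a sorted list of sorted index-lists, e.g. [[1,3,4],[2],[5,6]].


Root system A_5: the 5×5 matrix C matches after relabeling.

W_23-reps of the 12 weights in Ā_23 (same 5-coord order as C):

  1: (4, 3, 2, 2, 11) · 2: (4, 3, 2, 2, 11) · 3: (2, 0, 0, 3, 15) · 4: (4, 3, 2, 2, 11) · 5: (2, 0, 0, 3, 15) · 6: (2, 0, 0, 3, 15) · 7: (2, 0, 0, 3, 15) · 8: (8, 0, 1, 1, 4) · 9: (0, 5, 1, 6, 5) · 10: (4, 3, 2, 2, 11) · 11: (0, 16, 2, 1, 2) · 12: (0, 16, 2, 1, 2)

The 12 indices split into 5 linkage classes (same alcove rep ⇔ same W_23-dot-orbit):

[[1, 2, 4, 10], [3, 5, 6, 7], [8], [9], [11, 12]]


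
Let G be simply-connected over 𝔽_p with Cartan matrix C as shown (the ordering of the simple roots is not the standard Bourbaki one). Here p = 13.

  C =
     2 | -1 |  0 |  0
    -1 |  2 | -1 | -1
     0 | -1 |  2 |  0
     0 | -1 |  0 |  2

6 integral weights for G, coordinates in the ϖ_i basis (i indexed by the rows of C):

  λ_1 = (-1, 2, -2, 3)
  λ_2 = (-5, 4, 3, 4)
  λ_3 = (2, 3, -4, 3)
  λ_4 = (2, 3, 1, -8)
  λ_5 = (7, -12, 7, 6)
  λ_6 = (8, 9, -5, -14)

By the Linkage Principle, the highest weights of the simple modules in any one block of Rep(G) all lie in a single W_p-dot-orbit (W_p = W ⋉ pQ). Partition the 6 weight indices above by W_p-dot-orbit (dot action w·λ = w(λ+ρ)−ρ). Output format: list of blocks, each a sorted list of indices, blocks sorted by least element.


Root system D_4: the 4×4 matrix C matches after relabeling.

Alcove-folded reps (p=13, 6 weights, presented ϖ-order):

  [1] (0, 2, 1, 4) · [2] (3, 1, 3, 4) · [3] (3, 1, 3, 4) · [4] (0, 2, 1, 4) · [5] (3, 1, 3, 4) · [6] (0, 2, 1, 4)

The 6 indices split into 2 linkage classes (same alcove rep ⇔ same W_13-dot-orbit):

[[1, 4, 6], [2, 3, 5]]


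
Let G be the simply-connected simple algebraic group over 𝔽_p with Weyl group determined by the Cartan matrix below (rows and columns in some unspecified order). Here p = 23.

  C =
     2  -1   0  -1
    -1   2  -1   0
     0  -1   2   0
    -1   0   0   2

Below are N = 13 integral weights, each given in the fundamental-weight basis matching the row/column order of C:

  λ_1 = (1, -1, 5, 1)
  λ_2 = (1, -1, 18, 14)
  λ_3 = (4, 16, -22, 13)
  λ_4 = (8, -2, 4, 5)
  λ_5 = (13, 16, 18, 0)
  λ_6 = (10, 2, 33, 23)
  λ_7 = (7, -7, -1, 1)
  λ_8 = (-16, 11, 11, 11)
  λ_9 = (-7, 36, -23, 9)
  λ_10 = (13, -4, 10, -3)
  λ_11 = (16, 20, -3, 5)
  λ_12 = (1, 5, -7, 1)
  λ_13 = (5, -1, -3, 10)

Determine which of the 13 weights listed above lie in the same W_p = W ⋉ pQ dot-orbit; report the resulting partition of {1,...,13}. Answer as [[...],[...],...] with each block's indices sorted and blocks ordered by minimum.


Root system A_4: the 4×4 matrix C matches after relabeling.

Folding the 13 weights λ_j+ρ into Ā_23 (reps in the given 4-coord order):

    λ_1 → (2, 0, 6, 2)
    λ_2 → (2, 0, 6, 2)
    λ_3 → (1, 4, 4, 1)
    λ_4 → (8, 1, 4, 6)
    λ_5 → (8, 1, 4, 6)
    λ_6 → (9, 3, 8, 2)
    λ_7 → (2, 0, 6, 2)
    λ_8 → (9, 3, 8, 2)
    λ_9 → (8, 1, 4, 6)
    λ_10 → (9, 3, 8, 2)
    λ_11 → (2, 0, 6, 2)
    λ_12 → (2, 0, 6, 2)
    λ_13 → (4, 2, 0, 11)

These 13 weights hit 5 W_23-dot-orbits; sizes (5, 1, 3, 3, 1):

[[1, 2, 7, 11, 12], [3], [4, 5, 9], [6, 8, 10], [13]]


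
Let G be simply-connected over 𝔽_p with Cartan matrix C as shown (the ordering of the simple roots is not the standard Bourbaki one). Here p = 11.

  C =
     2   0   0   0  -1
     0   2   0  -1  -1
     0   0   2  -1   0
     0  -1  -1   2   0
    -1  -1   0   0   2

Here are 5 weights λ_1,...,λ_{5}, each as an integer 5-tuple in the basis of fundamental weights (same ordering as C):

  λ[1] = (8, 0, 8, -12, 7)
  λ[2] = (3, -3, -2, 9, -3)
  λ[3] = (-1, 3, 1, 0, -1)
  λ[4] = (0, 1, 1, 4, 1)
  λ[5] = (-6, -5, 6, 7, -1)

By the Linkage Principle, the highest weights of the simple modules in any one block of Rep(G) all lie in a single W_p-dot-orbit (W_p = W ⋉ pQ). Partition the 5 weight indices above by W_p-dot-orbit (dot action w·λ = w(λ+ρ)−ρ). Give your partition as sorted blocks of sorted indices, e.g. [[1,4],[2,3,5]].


C ↔ A_5 under row/col permutation; |W(A_5)| = 720.

W_11-reps of the 5 weights in Ā_11 (same 5-coord order as C):

  λ_1 → (0, 2, 1, 5, 2) · λ_2 → (0, 2, 1, 5, 2) · λ_3 → (0, 4, 2, 1, 0) · λ_4 → (0, 2, 1, 5, 2) · λ_5 → (0, 4, 2, 1, 0)

The 5 indices split into 2 linkage classes (same alcove rep ⇔ same W_11-dot-orbit):

[[1, 2, 4], [3, 5]]


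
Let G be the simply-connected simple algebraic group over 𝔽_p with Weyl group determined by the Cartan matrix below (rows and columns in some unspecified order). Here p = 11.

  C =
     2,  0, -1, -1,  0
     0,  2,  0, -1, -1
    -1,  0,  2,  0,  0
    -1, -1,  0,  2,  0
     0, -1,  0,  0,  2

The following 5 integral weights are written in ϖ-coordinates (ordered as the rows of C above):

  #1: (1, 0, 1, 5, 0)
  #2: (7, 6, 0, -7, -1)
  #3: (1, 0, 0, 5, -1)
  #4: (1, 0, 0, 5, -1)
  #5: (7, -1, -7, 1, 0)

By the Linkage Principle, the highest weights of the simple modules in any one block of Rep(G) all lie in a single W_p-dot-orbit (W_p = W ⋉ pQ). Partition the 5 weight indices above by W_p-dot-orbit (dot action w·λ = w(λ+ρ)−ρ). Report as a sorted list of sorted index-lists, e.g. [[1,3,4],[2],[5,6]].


Dynkin diagram of C (from the 8 off-diagonal −1 entries): A_5.

W_11-reps of the 5 weights in Ā_11 (same 5-coord order as C):

  λ_1+ρ ↦ (2, 1, 1, 6, 0);  λ_2+ρ ↦ (2, 1, 1, 6, 0);  λ_3+ρ ↦ (2, 1, 1, 6, 0);  λ_4+ρ ↦ (2, 1, 1, 6, 0);  λ_5+ρ ↦ (2, 0, 6, 2, 1)

Partition of {1..5} into 2 W_11-dot-orbits:

[[1, 2, 3, 4], [5]]


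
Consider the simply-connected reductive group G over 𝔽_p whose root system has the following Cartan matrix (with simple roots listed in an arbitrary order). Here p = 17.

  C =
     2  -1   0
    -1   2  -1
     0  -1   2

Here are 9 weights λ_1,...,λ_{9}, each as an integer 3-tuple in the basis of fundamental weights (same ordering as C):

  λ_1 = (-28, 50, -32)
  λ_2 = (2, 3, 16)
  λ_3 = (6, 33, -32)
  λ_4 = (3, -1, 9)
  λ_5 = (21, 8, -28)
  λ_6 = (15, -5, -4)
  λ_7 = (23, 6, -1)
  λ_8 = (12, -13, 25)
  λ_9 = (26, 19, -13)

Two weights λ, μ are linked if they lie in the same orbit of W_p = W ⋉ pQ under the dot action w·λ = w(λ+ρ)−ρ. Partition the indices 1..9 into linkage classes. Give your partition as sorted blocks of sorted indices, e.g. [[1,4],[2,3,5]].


Dynkin diagram of C (from the 4 off-diagonal −1 entries): A_3.

W_17-reps of the 9 weights in Ā_17 (same 3-coord order as C):

  λ_1 → (3, 7, 7) · λ_2 → (4, 0, 10) · λ_3 → (3, 7, 7) · λ_4 → (4, 0, 10) · λ_5 → (9, 3, 4) · λ_6 → (9, 3, 4) · λ_7 → (3, 7, 7) · λ_8 → (9, 3, 4) · λ_9 → (9, 3, 4)

The 9 indices split into 3 linkage classes (same alcove rep ⇔ same W_17-dot-orbit):

[[1, 3, 7], [2, 4], [5, 6, 8, 9]]


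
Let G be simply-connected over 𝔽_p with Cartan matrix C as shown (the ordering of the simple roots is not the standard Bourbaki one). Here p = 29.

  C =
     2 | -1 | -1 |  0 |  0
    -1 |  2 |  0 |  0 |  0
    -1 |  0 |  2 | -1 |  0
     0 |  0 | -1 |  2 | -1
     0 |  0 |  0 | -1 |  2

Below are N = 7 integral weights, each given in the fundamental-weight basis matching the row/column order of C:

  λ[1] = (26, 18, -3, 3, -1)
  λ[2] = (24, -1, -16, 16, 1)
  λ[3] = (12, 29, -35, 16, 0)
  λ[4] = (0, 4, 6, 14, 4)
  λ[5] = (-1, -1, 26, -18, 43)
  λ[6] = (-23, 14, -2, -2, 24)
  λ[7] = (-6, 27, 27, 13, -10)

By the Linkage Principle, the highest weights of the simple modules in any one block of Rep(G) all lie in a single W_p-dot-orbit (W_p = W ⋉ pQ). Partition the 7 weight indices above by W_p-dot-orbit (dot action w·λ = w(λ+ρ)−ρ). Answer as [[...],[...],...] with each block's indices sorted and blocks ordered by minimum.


Root system A_5: the 5×5 matrix C matches after relabeling.

W_29-reps of the 7 weights in Ā_29 (same 5-coord order as C):

  λ_1+ρ ↦ (10, 0, 15, 2, 2);  λ_2+ρ ↦ (10, 0, 15, 2, 2);  λ_3+ρ ↦ (12, 5, 1, 2, 1);  λ_4+ρ ↦ (1, 1, 7, 15, 1);  λ_5+ρ ↦ (10, 0, 15, 2, 2);  λ_6+ρ ↦ (1, 1, 7, 15, 1);  λ_7+ρ ↦ (1, 1, 7, 15, 1)

The 7 indices split into 3 linkage classes (same alcove rep ⇔ same W_29-dot-orbit):

[[1, 2, 5], [3], [4, 6, 7]]


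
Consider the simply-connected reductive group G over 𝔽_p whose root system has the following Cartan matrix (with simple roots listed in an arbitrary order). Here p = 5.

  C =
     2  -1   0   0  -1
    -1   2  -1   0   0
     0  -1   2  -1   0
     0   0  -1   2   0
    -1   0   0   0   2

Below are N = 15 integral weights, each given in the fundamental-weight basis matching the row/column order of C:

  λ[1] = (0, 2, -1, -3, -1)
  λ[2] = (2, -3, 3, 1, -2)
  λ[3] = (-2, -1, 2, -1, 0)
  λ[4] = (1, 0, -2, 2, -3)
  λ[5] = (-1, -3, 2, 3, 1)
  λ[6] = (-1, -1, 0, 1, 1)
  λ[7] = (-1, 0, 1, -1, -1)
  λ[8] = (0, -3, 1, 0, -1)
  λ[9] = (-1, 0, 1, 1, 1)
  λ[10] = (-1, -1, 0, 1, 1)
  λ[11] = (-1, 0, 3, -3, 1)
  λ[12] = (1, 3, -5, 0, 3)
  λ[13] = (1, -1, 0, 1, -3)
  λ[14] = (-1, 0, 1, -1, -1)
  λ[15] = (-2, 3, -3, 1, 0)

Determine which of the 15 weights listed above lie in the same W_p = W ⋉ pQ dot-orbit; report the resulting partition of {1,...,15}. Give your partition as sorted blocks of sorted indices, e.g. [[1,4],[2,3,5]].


Cartan matrix: type A_5 (|W|=720); un-permuting the 5 rows.

λ_j+ρ reflected into Ā_5 (⟨·,θ^∨⟩≤5); 5-tuples as given:

  λ_1+ρ ↦ (1, 1, 2, 0, 0);  λ_2+ρ ↦ (1, 1, 2, 0, 0);  λ_3+ρ ↦ (0, 1, 2, 0, 0);  λ_4+ρ ↦ (0, 0, 1, 2, 2);  λ_5+ρ ↦ (0, 0, 1, 2, 2);  λ_6+ρ ↦ (0, 0, 1, 2, 2);  λ_7+ρ ↦ (0, 1, 2, 0, 0);  λ_8+ρ ↦ (0, 1, 0, 1, 1);  λ_9+ρ ↦ (0, 1, 2, 0, 0);  λ_10+ρ ↦ (0, 0, 1, 2, 2);  λ_11+ρ ↦ (0, 1, 2, 0, 0);  λ_12+ρ ↦ (0, 1, 0, 1, 1);  λ_13+ρ ↦ (0, 0, 1, 2, 2);  λ_14+ρ ↦ (0, 1, 2, 0, 0);  λ_15+ρ ↦ (1, 1, 2, 0, 0)

Grouping the 15 weights by Ā_5-representative: 4 linkage classes.

[[1, 2, 15], [3, 7, 9, 11, 14], [4, 5, 6, 10, 13], [8, 12]]


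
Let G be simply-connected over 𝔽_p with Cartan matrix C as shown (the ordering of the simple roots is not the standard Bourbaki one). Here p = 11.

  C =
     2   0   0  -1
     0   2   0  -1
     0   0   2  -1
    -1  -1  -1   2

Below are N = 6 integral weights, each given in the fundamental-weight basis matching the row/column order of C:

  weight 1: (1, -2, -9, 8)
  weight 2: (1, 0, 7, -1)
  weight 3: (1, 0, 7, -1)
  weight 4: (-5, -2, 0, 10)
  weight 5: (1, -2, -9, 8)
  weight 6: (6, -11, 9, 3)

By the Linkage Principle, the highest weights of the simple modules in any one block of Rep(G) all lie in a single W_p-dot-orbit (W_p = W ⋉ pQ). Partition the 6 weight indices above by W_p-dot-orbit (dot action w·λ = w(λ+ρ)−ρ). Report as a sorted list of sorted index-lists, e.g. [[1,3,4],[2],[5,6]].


Root system D_4: the 4×4 matrix C matches after relabeling.

Folding the 6 weights λ_j+ρ into Ā_11 (reps in the given 4-coord order):

  λ_1+ρ ↦ (2, 1, 8, 0)
  λ_2+ρ ↦ (2, 1, 8, 0)
  λ_3+ρ ↦ (2, 1, 8, 0)
  λ_4+ρ ↦ (3, 0, 0, 1)
  λ_5+ρ ↦ (2, 1, 8, 0)
  λ_6+ρ ↦ (3, 0, 0, 1)

Partition of {1..6} into 2 W_11-dot-orbits:

[[1, 2, 3, 5], [4, 6]]


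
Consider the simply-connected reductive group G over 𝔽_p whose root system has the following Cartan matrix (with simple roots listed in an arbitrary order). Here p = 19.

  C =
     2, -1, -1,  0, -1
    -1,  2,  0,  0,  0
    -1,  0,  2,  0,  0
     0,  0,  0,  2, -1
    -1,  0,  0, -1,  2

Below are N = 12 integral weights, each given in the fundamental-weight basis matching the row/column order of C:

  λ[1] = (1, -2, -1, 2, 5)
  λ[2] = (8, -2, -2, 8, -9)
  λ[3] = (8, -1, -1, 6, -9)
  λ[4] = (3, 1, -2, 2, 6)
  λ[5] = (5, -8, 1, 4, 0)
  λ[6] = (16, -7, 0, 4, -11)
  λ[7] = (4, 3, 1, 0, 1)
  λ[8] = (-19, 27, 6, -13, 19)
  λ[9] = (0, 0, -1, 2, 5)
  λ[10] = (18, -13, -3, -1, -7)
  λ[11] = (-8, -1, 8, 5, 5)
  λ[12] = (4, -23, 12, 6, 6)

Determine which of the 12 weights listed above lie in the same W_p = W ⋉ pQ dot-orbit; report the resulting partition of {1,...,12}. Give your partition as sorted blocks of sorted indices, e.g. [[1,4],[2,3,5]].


D_5 Cartan matrix, 5 simple roots permuted; ρ=(1,1,1,1,1).

Ā_19 reps of the 12 weights (D_5, coords as presented):

  λ_1 → (1, 1, 0, 3, 6)
  λ_2 → (1, 0, 0, 1, 7)
  λ_3 → (1, 0, 0, 1, 7)
  λ_4 → (3, 2, 1, 3, 0)
  λ_5 → (1, 6, 1, 5, 0)
  λ_6 → (1, 6, 1, 5, 0)
  λ_7 → (5, 4, 2, 1, 0)
  λ_8 → (1, 1, 0, 3, 6)
  λ_9 → (1, 1, 0, 3, 6)
  λ_10 → (0, 11, 1, 5, 1)
  λ_11 → (1, 6, 1, 5, 0)
  λ_12 → (3, 2, 1, 3, 0)

Grouping the 12 weights by Ā_19-representative: 6 linkage classes.

[[1, 8, 9], [2, 3], [4, 12], [5, 6, 11], [7], [10]]


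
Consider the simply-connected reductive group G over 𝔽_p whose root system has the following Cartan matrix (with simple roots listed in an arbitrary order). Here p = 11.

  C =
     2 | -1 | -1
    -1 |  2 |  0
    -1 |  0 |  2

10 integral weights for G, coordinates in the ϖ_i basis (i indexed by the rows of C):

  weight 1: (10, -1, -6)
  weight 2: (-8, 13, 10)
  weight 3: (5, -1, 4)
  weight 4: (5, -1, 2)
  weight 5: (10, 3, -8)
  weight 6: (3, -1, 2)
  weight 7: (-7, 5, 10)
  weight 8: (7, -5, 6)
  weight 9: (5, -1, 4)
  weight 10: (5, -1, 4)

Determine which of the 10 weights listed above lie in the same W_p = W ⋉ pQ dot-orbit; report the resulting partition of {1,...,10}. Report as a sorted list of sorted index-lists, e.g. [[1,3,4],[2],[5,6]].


C ↔ A_3 under row/col permutation; |W(A_3)| = 24.

Each λ_j+ρ reduced to Ā_11; 3-tuples below use C's row order:

  [1] (6, 0, 5) · [2] (4, 0, 3) · [3] (6, 0, 5) · [4] (6, 0, 3) · [5] (4, 0, 3) · [6] (4, 0, 3) · [7] (6, 0, 5) · [8] (4, 0, 3) · [9] (6, 0, 5) · [10] (6, 0, 5)

3 distinct reps among the 10 weights ⇒ 3 W_11-linkage classes:

[[1, 3, 7, 9, 10], [2, 5, 6, 8], [4]]


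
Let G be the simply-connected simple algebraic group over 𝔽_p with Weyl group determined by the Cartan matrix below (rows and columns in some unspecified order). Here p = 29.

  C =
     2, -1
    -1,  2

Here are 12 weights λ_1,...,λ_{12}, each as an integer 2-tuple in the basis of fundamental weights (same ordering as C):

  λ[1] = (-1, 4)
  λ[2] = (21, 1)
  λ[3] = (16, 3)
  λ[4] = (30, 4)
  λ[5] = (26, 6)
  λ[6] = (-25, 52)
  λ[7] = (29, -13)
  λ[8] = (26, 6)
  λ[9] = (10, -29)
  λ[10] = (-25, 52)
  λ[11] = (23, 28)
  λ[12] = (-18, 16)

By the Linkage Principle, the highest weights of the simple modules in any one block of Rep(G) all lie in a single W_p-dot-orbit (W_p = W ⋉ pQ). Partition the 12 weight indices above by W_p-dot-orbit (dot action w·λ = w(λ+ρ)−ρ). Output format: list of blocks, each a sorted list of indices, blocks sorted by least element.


C ↔ A_2 under row/col permutation; |W(A_2)| = 6.

Folding the 12 weights λ_j+ρ into Ā_29 (reps in the given 2-coord order):

  λ_1+ρ ↦ (0, 5) · λ_2+ρ ↦ (22, 2) · λ_3+ρ ↦ (17, 4) · λ_4+ρ ↦ (22, 2) · λ_5+ρ ↦ (22, 2) · λ_6+ρ ↦ (0, 5) · λ_7+ρ ↦ (17, 11) · λ_8+ρ ↦ (22, 2) · λ_9+ρ ↦ (17, 11) · λ_10+ρ ↦ (0, 5) · λ_11+ρ ↦ (0, 5) · λ_12+ρ ↦ (17, 0)

5 distinct reps among the 12 weights ⇒ 5 W_29-linkage classes:

[[1, 6, 10, 11], [2, 4, 5, 8], [3], [7, 9], [12]]


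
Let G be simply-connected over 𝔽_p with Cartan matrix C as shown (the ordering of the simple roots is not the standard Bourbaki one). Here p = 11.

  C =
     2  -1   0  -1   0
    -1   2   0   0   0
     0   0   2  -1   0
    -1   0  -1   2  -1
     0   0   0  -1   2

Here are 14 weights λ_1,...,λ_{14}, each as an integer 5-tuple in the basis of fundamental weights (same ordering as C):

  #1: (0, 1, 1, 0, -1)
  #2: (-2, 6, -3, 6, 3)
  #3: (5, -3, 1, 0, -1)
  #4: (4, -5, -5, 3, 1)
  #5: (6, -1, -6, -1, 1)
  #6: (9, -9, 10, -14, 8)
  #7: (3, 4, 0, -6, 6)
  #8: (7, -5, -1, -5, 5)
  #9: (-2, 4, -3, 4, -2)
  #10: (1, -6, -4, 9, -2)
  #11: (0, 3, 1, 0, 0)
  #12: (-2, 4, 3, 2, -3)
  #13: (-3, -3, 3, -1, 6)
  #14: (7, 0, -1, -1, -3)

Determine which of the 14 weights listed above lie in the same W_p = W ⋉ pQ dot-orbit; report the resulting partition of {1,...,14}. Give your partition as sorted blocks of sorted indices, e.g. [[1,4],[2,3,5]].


Dynkin diagram of C (from the 8 off-diagonal −1 entries): D_5.

Each λ_j+ρ reduced to Ā_11; 5-tuples below use C's row order:

  1: (1, 2, 2, 1, 0);  2: (0, 4, 4, 0, 2);  3: (1, 2, 2, 1, 0);  4: (0, 4, 4, 0, 2);  5: (2, 0, 0, 2, 3);  6: (2, 1, 2, 0, 0);  7: (0, 4, 4, 0, 2);  8: (0, 4, 4, 0, 2);  9: (1, 4, 2, 1, 1);  10: (1, 2, 2, 1, 0);  11: (1, 4, 2, 1, 1);  12: (0, 4, 4, 0, 2);  13: (2, 0, 0, 2, 3);  14: (2, 1, 2, 0, 0)

Grouping the 14 weights by Ā_11-representative: 5 linkage classes.

[[1, 3, 10], [2, 4, 7, 8, 12], [5, 13], [6, 14], [9, 11]]


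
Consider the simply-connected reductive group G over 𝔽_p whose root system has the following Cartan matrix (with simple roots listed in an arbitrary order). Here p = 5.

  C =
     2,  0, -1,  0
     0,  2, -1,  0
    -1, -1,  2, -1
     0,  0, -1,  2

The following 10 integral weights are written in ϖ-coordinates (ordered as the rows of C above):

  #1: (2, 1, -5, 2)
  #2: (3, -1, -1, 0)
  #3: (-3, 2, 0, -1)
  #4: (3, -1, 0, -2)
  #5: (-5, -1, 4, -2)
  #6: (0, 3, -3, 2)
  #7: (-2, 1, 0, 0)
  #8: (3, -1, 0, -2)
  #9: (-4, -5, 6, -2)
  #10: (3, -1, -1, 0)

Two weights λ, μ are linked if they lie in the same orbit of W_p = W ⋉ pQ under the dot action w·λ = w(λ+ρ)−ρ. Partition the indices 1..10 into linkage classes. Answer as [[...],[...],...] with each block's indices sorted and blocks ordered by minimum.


Cartan matrix: type D_4 (|W|=192); un-permuting the 4 rows.

λ_j+ρ reflected into Ā_5 (⟨·,θ^∨⟩≤5); 4-tuples as given:

    1: (1, 2, 0, 1)
    2: (4, 0, 0, 1)
    3: (1, 2, 0, 1)
    4: (4, 0, 0, 1)
    5: (4, 0, 0, 1)
    6: (1, 2, 0, 1)
    7: (1, 2, 0, 1)
    8: (4, 0, 0, 1)
    9: (1, 2, 0, 1)
    10: (4, 0, 0, 1)

Partition of {1..10} into 2 W_5-dot-orbits:

[[1, 3, 6, 7, 9], [2, 4, 5, 8, 10]]


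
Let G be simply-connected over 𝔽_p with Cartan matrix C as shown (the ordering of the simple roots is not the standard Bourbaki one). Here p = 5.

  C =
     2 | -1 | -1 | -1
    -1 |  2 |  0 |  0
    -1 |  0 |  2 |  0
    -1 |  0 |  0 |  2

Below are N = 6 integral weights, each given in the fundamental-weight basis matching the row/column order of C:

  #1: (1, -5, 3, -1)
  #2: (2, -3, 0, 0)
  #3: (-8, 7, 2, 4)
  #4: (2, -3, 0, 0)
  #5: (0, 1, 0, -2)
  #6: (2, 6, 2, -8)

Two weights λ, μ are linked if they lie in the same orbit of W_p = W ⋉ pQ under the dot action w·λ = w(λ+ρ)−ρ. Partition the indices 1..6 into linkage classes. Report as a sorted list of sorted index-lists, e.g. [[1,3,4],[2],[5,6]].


Cartan matrix: type D_4 (|W|=192); un-permuting the 4 rows.

Each λ_j+ρ reduced to Ā_5; 4-tuples below use C's row order:

    [1] (1, 1, 1, 1)
    [2] (0, 2, 1, 1)
    [3] (0, 2, 1, 1)
    [4] (0, 2, 1, 1)
    [5] (0, 2, 1, 1)
    [6] (1, 1, 1, 1)

Grouping the 6 weights by Ā_5-representative: 2 linkage classes.

[[1, 6], [2, 3, 4, 5]]


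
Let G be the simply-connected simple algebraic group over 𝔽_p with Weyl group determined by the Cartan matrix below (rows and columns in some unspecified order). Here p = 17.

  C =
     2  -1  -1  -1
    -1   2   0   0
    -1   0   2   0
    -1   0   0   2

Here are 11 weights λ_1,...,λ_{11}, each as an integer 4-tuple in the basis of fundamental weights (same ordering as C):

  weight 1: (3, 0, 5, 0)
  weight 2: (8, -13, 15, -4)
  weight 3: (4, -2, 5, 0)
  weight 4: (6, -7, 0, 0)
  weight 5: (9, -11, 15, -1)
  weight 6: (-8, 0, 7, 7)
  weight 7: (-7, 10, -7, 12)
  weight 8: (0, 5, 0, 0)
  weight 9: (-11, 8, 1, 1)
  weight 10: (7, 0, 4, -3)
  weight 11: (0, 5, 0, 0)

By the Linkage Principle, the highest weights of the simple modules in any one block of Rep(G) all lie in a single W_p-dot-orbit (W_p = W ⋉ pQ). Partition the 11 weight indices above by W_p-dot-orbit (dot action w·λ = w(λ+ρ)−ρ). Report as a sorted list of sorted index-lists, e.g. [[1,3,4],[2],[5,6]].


Cartan matrix: type D_4 (|W|=192); un-permuting the 4 rows.

W_17-reps of the 11 weights in Ā_17 (same 4-coord order as C):

    [1] (4, 1, 6, 1)
    [2] (3, 1, 5, 2)
    [3] (4, 1, 6, 1)
    [4] (1, 6, 1, 1)
    [5] (0, 1, 7, 9)
    [6] (1, 6, 1, 1)
    [7] (4, 1, 6, 1)
    [8] (1, 6, 1, 1)
    [9] (1, 6, 1, 1)
    [10] (3, 1, 5, 2)
    [11] (1, 6, 1, 1)

4 distinct reps among the 11 weights ⇒ 4 W_17-linkage classes:

[[1, 3, 7], [2, 10], [4, 6, 8, 9, 11], [5]]


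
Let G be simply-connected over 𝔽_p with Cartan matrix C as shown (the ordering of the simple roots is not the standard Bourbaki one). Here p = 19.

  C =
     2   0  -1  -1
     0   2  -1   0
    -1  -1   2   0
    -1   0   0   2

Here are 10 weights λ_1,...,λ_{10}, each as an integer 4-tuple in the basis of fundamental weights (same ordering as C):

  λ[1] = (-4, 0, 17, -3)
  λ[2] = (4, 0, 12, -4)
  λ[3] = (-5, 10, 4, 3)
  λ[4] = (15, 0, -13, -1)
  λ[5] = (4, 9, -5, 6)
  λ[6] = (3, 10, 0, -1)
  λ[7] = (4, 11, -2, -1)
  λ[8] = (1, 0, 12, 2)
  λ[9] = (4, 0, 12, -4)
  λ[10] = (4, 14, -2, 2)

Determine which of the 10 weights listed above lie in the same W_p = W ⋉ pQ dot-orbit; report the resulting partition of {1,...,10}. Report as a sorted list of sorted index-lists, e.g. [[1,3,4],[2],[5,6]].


Root system A_4: the 4×4 matrix C matches after relabeling.

Alcove-folded reps (p=19, 10 weights, presented ϖ-order):

    1: (2, 1, 13, 3)
    2: (2, 1, 13, 3)
    3: (4, 11, 1, 0)
    4: (4, 11, 1, 0)
    5: (1, 6, 4, 7)
    6: (4, 11, 1, 0)
    7: (4, 11, 1, 0)
    8: (2, 1, 13, 3)
    9: (2, 1, 13, 3)
    10: (4, 11, 1, 0)

The 10 indices split into 3 linkage classes (same alcove rep ⇔ same W_19-dot-orbit):

[[1, 2, 8, 9], [3, 4, 6, 7, 10], [5]]


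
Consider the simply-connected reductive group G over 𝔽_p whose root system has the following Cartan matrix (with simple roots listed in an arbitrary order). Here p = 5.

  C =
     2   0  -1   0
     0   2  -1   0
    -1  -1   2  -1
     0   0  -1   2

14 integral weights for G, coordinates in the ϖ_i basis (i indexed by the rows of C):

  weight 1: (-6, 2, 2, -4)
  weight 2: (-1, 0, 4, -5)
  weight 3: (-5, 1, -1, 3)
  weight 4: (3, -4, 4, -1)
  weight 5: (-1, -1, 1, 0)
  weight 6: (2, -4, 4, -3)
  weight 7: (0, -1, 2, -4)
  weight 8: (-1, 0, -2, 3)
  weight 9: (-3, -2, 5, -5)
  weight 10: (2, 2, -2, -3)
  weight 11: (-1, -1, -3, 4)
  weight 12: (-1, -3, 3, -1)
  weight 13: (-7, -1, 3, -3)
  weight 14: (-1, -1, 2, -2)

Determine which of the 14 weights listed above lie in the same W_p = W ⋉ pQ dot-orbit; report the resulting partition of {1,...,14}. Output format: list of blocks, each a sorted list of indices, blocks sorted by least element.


C ↔ D_4 under row/col permutation; |W(D_4)| = 192.

λ_j+ρ reflected into Ā_5 (⟨·,θ^∨⟩≤5); 4-tuples as given:

  λ_1 → (0, 2, 0, 2)
  λ_2 → (1, 0, 0, 3)
  λ_3 → (0, 2, 1, 0)
  λ_4 → (1, 0, 0, 3)
  λ_5 → (0, 0, 2, 1)
  λ_6 → (0, 0, 2, 1)
  λ_7 → (1, 0, 0, 3)
  λ_8 → (1, 0, 0, 3)
  λ_9 → (1, 0, 0, 3)
  λ_10 → (0, 0, 2, 1)
  λ_11 → (0, 0, 2, 1)
  λ_12 → (0, 2, 1, 0)
  λ_13 → (0, 2, 1, 0)
  λ_14 → (0, 0, 2, 1)

Linkage partition of the 14 weights (4 classes, p=5):

[[1], [2, 4, 7, 8, 9], [3, 12, 13], [5, 6, 10, 11, 14]]


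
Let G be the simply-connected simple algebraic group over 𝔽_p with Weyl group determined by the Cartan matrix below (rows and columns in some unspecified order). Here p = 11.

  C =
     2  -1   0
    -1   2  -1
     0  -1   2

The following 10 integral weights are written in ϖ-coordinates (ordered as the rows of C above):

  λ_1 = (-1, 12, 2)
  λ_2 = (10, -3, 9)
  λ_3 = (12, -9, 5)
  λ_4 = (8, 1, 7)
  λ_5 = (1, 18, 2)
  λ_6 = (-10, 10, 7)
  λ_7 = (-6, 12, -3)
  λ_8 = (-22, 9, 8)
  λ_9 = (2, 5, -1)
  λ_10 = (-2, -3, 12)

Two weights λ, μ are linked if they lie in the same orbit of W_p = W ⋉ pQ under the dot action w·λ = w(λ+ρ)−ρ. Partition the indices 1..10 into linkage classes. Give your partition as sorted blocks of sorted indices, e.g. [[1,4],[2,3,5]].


C ↔ A_3 under row/col permutation; |W(A_3)| = 24.

Ā_11 reps of the 10 weights (A_3, coords as presented):

  [1] (3, 6, 0) · [2] (1, 2, 0) · [3] (3, 6, 0) · [4] (1, 2, 0) · [5] (1, 2, 0) · [6] (1, 2, 0) · [7] (3, 6, 0) · [8] (0, 1, 8) · [9] (3, 6, 0) · [10] (0, 1, 8)

Linkage partition of the 10 weights (3 classes, p=11):

[[1, 3, 7, 9], [2, 4, 5, 6], [8, 10]]


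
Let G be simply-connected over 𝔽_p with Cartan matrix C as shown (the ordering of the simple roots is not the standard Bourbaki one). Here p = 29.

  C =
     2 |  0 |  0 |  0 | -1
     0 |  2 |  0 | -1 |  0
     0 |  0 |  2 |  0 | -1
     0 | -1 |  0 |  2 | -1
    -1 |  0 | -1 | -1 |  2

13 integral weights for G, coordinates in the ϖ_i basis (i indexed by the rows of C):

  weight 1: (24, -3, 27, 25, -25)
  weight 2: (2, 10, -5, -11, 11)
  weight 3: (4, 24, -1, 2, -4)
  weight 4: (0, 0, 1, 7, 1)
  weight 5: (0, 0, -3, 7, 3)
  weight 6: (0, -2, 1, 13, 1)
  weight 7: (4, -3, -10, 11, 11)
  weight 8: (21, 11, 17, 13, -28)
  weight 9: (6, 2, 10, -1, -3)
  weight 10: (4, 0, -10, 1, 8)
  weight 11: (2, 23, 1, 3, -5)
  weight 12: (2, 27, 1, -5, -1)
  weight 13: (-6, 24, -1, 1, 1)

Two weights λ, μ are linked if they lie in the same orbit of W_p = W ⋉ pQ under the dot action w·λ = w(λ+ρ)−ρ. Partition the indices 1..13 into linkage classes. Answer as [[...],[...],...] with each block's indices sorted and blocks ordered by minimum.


C ↔ D_5 under row/col permutation; |W(D_5)| = 1920.

Ā_29 reps of the 13 weights (D_5, coords as presented):

  [1] (1, 24, 2, 0, 1)
  [2] (1, 1, 2, 8, 2)
  [3] (1, 24, 2, 0, 1)
  [4] (1, 1, 2, 8, 2)
  [5] (1, 1, 2, 8, 2)
  [6] (1, 1, 2, 8, 2)
  [7] (5, 1, 9, 2, 0)
  [8] (5, 1, 9, 2, 0)
  [9] (5, 1, 9, 2, 0)
  [10] (5, 1, 9, 2, 0)
  [11] (1, 24, 2, 0, 1)
  [12] (1, 24, 2, 0, 1)
  [13] (1, 24, 2, 0, 1)

Linkage partition of the 13 weights (3 classes, p=29):

[[1, 3, 11, 12, 13], [2, 4, 5, 6], [7, 8, 9, 10]]


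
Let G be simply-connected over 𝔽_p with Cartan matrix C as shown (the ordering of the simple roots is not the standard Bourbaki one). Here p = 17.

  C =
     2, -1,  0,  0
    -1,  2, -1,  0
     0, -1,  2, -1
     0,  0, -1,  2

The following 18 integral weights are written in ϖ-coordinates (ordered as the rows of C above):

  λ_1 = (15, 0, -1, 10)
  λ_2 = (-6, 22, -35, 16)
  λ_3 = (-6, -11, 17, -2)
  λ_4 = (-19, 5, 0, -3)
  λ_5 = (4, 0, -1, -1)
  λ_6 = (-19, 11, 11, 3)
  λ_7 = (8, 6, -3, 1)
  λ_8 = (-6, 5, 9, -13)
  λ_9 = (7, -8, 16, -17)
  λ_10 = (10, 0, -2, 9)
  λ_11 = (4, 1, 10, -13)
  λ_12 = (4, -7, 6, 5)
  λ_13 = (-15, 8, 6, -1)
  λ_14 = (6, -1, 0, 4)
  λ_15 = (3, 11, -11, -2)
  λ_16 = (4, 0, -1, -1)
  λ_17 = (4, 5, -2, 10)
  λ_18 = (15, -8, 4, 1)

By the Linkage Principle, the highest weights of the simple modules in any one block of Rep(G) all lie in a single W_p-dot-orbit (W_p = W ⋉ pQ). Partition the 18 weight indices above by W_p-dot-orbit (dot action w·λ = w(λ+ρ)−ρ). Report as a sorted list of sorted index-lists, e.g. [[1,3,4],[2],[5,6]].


A_4 Cartan matrix, 4 simple roots permuted; ρ=(1,1,1,1).

W_17-reps of the 18 weights in Ā_17 (same 4-coord order as C):

    [1] (5, 1, 0, 0)
    [2] (5, 1, 0, 0)
    [3] (9, 5, 2, 0)
    [4] (4, 1, 1, 10)
    [5] (5, 1, 0, 0)
    [6] (1, 5, 1, 6)
    [7] (9, 5, 2, 0)
    [8] (4, 1, 1, 10)
    [9] (0, 1, 6, 9)
    [10] (7, 0, 1, 5)
    [11] (4, 1, 1, 10)
    [12] (1, 5, 1, 6)
    [13] (9, 5, 2, 0)
    [14] (7, 0, 1, 5)
    [15] (4, 1, 1, 10)
    [16] (5, 1, 0, 0)
    [17] (1, 5, 1, 6)
    [18] (9, 5, 2, 0)

Linkage partition of the 18 weights (6 classes, p=17):

[[1, 2, 5, 16], [3, 7, 13, 18], [4, 8, 11, 15], [6, 12, 17], [9], [10, 14]]


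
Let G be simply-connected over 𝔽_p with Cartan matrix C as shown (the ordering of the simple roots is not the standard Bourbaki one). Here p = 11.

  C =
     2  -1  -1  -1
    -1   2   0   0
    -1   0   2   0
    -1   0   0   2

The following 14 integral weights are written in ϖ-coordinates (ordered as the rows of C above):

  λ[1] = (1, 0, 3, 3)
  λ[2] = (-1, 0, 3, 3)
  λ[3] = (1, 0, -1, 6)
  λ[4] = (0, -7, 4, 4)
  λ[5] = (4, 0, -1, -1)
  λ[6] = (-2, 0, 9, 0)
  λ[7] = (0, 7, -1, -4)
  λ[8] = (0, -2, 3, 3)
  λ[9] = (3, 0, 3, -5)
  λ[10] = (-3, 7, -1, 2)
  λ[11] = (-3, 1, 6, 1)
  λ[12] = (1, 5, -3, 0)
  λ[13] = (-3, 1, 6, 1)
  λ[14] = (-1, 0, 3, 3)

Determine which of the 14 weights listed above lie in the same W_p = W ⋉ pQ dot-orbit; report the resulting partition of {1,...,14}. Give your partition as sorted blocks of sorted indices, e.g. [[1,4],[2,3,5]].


Dynkin diagram of C (from the 6 off-diagonal −1 entries): D_4.

Folding the 14 weights λ_j+ρ into Ā_11 (reps in the given 4-coord order):

  1: (0, 1, 4, 4) · 2: (0, 1, 4, 4) · 3: (1, 1, 0, 7) · 4: (5, 1, 0, 0) · 5: (5, 1, 0, 0) · 6: (1, 0, 9, 0) · 7: (0, 6, 2, 1) · 8: (0, 1, 4, 4) · 9: (0, 1, 4, 4) · 10: (0, 6, 2, 1) · 11: (2, 0, 5, 0) · 12: (0, 6, 2, 1) · 13: (2, 0, 5, 0) · 14: (0, 1, 4, 4)

Linkage partition of the 14 weights (6 classes, p=11):

[[1, 2, 8, 9, 14], [3], [4, 5], [6], [7, 10, 12], [11, 13]]


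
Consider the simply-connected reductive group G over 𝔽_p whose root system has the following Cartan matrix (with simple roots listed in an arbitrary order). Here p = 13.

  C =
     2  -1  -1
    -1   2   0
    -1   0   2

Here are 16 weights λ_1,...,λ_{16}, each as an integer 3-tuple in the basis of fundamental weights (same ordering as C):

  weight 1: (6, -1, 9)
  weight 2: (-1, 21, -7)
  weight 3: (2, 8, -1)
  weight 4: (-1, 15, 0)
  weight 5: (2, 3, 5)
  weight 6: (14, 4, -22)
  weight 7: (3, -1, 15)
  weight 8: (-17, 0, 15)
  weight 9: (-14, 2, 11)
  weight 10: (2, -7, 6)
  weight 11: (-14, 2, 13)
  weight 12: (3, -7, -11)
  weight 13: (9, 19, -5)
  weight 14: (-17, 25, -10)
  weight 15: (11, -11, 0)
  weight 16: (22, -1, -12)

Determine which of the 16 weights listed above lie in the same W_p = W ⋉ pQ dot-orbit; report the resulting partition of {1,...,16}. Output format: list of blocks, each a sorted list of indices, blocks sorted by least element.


Type A_3, rank 3, |W|=24; reorder rows/cols to standard.

Alcove-folded reps (p=13, 16 weights, presented ϖ-order):

  λ_1 → (3, 4, 6);  λ_2 → (3, 4, 6);  λ_3 → (3, 9, 0);  λ_4 → (3, 9, 0);  λ_5 → (3, 4, 6);  λ_6 → (2, 5, 5);  λ_7 → (3, 4, 6);  λ_8 → (2, 10, 1);  λ_9 → (2, 10, 1);  λ_10 → (3, 3, 4);  λ_11 → (3, 9, 0);  λ_12 → (4, 6, 2);  λ_13 → (3, 4, 6);  λ_14 → (3, 9, 0);  λ_15 → (2, 10, 1);  λ_16 → (2, 10, 1)

Partition of {1..16} into 6 W_13-dot-orbits:

[[1, 2, 5, 7, 13], [3, 4, 11, 14], [6], [8, 9, 15, 16], [10], [12]]


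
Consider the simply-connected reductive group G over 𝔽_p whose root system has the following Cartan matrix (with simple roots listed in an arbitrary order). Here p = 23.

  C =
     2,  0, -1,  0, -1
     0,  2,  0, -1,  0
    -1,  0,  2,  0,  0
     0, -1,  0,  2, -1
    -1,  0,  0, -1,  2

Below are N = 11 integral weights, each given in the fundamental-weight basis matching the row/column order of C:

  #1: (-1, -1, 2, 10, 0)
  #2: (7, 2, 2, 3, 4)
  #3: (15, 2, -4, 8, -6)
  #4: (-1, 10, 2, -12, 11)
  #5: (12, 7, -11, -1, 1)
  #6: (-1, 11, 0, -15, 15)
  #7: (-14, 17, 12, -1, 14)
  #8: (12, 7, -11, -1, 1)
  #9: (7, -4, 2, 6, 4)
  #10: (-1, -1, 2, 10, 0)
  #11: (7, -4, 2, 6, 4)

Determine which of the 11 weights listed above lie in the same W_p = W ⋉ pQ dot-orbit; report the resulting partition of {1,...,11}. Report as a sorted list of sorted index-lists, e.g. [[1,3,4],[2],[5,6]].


A_5 Cartan matrix, 5 simple roots permuted; ρ=(1,1,1,1,1).

Ā_23 reps of the 11 weights (A_5, coords as presented):

  [1] (0, 0, 3, 11, 1) · [2] (8, 3, 3, 4, 5) · [3] (8, 3, 3, 4, 5) · [4] (0, 0, 3, 11, 1) · [5] (3, 8, 10, 0, 2) · [6] (0, 2, 1, 12, 2) · [7] (3, 8, 10, 0, 2) · [8] (3, 8, 10, 0, 2) · [9] (8, 3, 3, 4, 5) · [10] (0, 0, 3, 11, 1) · [11] (8, 3, 3, 4, 5)

Linkage partition of the 11 weights (4 classes, p=23):

[[1, 4, 10], [2, 3, 9, 11], [5, 7, 8], [6]]
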